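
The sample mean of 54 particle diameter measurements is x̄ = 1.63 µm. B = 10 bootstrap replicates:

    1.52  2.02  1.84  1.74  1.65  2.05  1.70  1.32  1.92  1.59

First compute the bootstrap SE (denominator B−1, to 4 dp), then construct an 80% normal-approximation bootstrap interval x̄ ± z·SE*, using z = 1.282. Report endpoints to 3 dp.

(1.336, 1.924)

Mean of replicates = 1.7350; sum of squared deviations = 0.4736; SE* = √(0.4736/9) = 0.2294
Margin = 1.282 × 0.2294 = 0.2941
Interval: 1.63 ± 0.2941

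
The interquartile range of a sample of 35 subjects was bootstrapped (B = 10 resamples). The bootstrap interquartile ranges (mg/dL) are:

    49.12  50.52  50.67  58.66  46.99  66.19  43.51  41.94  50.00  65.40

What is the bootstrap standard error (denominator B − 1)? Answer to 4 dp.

SE* = 8.4262

Bootstrap SE is the standard deviation of the 10 replicate interquartile ranges.
Mean of replicates: (49.12 + 50.52 + 50.67 + 58.66 + 46.99 + 66.19 + 43.51 + 41.94 + 50.00 + 65.40) / 10 = 523.00000 / 10 = 52.30000
Sum of squared deviations: (−3.18000)² + (−1.78000)² + (−1.63000)² + (+6.36000)² + (−5.31000)² + (+13.89000)² + (−8.79000)² + (−10.36000)² + (−2.30000)² + (+13.10000)² = 639.00920
Variance = 639.00920 / 9 = 71.00102
SE* = √71.00102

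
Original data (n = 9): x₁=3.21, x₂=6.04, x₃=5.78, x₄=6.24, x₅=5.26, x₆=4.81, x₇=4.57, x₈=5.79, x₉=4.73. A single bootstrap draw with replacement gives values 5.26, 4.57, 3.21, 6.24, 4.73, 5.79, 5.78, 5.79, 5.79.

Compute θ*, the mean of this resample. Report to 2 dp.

Mean = (5.26 + 4.57 + 3.21 + 6.24 + 4.73 + 5.79 + 5.78 + 5.79 + 5.79) / 9 = 47.160 / 9 = 5.24

θ* = 5.24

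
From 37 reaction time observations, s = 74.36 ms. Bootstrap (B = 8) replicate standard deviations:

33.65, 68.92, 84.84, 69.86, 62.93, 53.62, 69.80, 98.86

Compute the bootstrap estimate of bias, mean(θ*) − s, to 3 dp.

bias = −6.550

mean(θ*) = (33.65 + 68.92 + 84.84 + 69.86 + 62.93 + 53.62 + 69.80 + 98.86) / 8 = 67.8100
bias = 67.8100 − 74.36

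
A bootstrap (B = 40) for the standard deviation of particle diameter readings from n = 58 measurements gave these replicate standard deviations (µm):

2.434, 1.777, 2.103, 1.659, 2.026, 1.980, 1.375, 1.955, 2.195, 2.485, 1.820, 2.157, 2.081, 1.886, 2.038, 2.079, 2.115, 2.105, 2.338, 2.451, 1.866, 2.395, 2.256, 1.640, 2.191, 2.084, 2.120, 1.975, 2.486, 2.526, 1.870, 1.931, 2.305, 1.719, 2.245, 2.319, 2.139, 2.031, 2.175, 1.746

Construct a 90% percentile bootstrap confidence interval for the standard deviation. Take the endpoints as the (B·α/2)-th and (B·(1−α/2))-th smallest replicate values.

Sorted replicates: 1.375, 1.640, 1.659, 1.719, 1.746, 1.777, 1.820, 1.866, 1.870, 1.886, 1.931, 1.955, 1.975, 1.980, 2.026, 2.031, 2.038, 2.079, 2.081, 2.084, 2.103, 2.105, 2.115, 2.120, 2.139, 2.157, 2.175, 2.191, 2.195, 2.245, 2.256, 2.305, 2.319, 2.338, 2.395, 2.434, 2.451, 2.485, 2.486, 2.526
α = 0.10; lower rank = 40 × 0.050 = 2; upper rank = 40 × 0.950 = 38.
The 2nd smallest replicate is 1.640; the 38th is 2.485.

(1.640, 2.485)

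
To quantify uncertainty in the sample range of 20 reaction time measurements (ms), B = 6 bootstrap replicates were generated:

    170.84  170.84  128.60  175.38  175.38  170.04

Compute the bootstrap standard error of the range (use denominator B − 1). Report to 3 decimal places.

SE* = 18.077

Bootstrap SE is the standard deviation of the 6 replicate ranges.
Mean of replicates: (170.84 + 170.84 + 128.60 + 175.38 + 175.38 + 170.04) / 6 = 991.0800 / 6 = 165.1800
Sum of squared deviations: (+5.6600)² + (+5.6600)² + (−36.5800)² + (+10.2000)² + (+10.2000)² + (+4.8600)² = 1633.8672
Variance = 1633.8672 / 5 = 326.7734
SE* = √326.7734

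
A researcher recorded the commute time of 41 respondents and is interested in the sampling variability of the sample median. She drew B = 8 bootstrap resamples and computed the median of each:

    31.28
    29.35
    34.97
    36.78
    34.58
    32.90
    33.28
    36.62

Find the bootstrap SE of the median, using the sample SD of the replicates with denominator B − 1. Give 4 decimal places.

SE* = 2.5633

Bootstrap SE is the standard deviation of the 8 replicate medians.
Mean of replicates: (31.28 + 29.35 + 34.97 + 36.78 + 34.58 + 32.90 + 33.28 + 36.62) / 8 = 269.76000 / 8 = 33.72000
Sum of squared deviations: (−2.44000)² + (−4.37000)² + (+1.25000)² + (+3.06000)² + (+0.86000)² + (−0.82000)² + (−0.44000)² + (+2.90000)² = 45.99220
Variance = 45.99220 / 7 = 6.57031
SE* = √6.57031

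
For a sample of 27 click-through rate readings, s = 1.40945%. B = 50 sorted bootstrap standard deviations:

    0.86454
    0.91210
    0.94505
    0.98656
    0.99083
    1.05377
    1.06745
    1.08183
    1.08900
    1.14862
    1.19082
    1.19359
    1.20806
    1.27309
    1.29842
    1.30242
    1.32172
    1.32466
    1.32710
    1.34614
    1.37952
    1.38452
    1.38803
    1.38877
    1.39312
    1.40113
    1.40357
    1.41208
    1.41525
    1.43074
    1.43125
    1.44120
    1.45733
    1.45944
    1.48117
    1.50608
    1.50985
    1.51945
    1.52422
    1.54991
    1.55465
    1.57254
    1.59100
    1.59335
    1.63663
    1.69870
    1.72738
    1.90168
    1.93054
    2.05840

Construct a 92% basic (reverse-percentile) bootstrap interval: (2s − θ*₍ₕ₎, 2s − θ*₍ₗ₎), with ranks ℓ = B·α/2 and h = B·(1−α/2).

(0.91722, 1.90680)

Percentile endpoints at ranks 2 and 48: θ*₍2₎ = 0.91210, θ*₍48₎ = 1.90168.
Basic interval reflects these around s:
  lower = 2 × 1.40945 − 1.90168 = 0.91722
  upper = 2 × 1.40945 − 0.91210 = 1.90680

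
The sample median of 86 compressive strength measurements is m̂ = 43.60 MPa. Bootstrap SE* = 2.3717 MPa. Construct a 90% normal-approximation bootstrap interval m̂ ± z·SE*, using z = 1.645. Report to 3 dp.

(39.699, 47.501)

Margin = 1.645 × 2.3717 = 3.9014
Interval: 43.60 ± 3.9014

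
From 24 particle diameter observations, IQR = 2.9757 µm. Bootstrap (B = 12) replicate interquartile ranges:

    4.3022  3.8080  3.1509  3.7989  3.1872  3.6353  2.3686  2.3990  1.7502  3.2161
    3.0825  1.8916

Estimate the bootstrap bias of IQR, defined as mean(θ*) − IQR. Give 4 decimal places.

mean(θ*) = (4.3022 + 3.8080 + 3.1509 + 3.7989 + 3.1872 + 3.6353 + 2.3686 + 2.3990 + 1.7502 + 3.2161 + 3.0825 + 1.8916) / 12 = 3.04921
bias = 3.04921 − 2.9757

bias = +0.0735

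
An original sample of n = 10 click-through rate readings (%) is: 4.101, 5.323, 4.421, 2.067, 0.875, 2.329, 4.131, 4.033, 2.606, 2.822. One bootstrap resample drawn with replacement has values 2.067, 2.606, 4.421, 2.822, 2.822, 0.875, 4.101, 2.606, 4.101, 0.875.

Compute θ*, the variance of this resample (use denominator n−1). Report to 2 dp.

θ* = 1.55

Mean = 2.7296; sum of squared deviations = 13.9881
s² = 13.9881 / 9 = 1.5542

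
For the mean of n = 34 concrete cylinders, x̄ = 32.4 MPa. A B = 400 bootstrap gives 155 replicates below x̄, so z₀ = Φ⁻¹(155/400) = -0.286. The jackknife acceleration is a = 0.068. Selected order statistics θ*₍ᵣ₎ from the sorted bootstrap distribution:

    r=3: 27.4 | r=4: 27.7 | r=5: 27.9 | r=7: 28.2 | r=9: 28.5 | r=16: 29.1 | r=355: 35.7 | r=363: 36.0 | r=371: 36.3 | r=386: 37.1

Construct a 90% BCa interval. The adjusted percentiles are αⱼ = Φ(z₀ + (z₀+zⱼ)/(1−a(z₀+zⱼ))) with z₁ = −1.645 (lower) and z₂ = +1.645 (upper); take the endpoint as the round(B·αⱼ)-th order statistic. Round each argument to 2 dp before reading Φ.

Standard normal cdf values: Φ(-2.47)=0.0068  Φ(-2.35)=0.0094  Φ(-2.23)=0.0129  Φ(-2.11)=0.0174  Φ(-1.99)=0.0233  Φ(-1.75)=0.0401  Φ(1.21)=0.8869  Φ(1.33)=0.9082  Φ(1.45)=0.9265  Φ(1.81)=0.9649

(28.5, 35.7)

Lower: z₀ + z₁ = -0.286 + (-1.645) = -1.931; 1 − a(z₀+z₁) = 1 − (0.068)(-1.931) = 1.1313; argument = -0.286 + (-1.931)/1.1313 = -1.9929 → -1.99.
α₁ = Φ(-1.99) = 0.0233; rank = round(400 × 0.0233) = 9; θ*₍9₎ = 28.5.
Upper: z₀ + z₂ = 1.359; 1 − a(z₀+z₂) = 0.9076; argument = 1.2114 → 1.21; α₂ = 0.8869; rank = 355; θ*₍355₎ = 35.7.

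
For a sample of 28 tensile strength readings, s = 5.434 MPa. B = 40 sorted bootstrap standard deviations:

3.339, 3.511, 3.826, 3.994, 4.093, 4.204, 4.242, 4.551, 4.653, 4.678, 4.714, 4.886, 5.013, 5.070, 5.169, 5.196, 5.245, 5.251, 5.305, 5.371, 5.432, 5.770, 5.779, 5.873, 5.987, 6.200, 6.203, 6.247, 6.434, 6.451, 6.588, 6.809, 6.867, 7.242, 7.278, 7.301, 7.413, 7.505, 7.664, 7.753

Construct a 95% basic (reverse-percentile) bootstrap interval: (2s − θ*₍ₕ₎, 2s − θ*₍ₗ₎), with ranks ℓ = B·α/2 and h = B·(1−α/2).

(3.204, 7.529)

Percentile endpoints at ranks 1 and 39: θ*₍1₎ = 3.339, θ*₍39₎ = 7.664.
Basic interval reflects these around s:
  lower = 2 × 5.434 − 7.664 = 3.204
  upper = 2 × 5.434 − 3.339 = 7.529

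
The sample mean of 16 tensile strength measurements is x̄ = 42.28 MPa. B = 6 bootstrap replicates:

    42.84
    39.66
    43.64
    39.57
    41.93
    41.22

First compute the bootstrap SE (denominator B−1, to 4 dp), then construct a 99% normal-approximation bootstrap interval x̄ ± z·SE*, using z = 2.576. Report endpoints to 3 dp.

(38.009, 46.551)

Mean of replicates = 41.4767; sum of squared deviations = 13.7457; SE* = √(13.7457/5) = 1.6581
Margin = 2.576 × 1.6581 = 4.2713
Interval: 42.28 ± 4.2713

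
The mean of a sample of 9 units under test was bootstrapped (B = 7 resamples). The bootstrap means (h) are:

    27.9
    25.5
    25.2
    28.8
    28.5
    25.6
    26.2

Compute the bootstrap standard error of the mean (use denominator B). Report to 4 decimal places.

SE* = 1.4217

Bootstrap SE is the standard deviation of the 7 replicate means.
Mean of replicates: (27.9 + 25.5 + 25.2 + 28.8 + 28.5 + 25.6 + 26.2) / 7 = 187.70000 / 7 = 26.81429
Sum of squared deviations: (+1.08571)² + (−1.31429)² + (−1.61429)² + (+1.98571)² + (+1.68571)² + (−1.21429)² + (−0.61429)² = 14.14857
Variance = 14.14857 / 7 = 2.02122
SE* = √2.02122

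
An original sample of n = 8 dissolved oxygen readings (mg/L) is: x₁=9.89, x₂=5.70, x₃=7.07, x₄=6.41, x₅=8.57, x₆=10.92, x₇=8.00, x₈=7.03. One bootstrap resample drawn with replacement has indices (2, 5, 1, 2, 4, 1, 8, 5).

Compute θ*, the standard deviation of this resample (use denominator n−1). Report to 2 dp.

Resample values: 5.70, 8.57, 9.89, 5.70, 6.41, 9.89, 7.03, 8.57.
Mean = 7.7200; sum of squared deviations = 21.2158
s² = 21.2158 / 7 = 3.0308
s = √3.0308 = 1.74

θ* = 1.74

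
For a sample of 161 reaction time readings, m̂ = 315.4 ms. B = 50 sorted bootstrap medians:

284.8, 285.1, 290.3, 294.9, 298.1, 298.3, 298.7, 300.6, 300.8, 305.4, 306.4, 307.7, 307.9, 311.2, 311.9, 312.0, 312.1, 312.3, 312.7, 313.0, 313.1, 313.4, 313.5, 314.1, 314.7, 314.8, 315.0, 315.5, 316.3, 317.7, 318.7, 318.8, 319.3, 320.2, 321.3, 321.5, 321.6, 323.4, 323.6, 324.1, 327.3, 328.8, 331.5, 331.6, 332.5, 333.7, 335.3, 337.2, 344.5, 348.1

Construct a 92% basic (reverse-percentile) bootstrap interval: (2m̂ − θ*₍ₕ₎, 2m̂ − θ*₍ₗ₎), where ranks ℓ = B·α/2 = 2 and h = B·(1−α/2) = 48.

(293.6, 345.7)

Percentile endpoints at ranks 2 and 48: θ*₍2₎ = 285.1, θ*₍48₎ = 337.2.
Basic interval reflects these around m̂:
  lower = 2 × 315.4 − 337.2 = 293.6
  upper = 2 × 315.4 − 285.1 = 345.7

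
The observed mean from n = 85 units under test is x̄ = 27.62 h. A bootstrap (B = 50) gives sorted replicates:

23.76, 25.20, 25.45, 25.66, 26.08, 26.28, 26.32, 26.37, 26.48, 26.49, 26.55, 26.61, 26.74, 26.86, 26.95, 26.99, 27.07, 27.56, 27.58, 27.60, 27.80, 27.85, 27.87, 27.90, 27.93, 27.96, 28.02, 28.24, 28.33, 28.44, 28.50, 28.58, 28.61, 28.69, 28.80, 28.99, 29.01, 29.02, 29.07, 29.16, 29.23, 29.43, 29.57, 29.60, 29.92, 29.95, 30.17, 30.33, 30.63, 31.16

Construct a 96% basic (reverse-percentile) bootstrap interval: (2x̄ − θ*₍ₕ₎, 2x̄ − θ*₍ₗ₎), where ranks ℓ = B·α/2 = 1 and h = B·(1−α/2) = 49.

Percentile endpoints at ranks 1 and 49: θ*₍1₎ = 23.76, θ*₍49₎ = 30.63.
Basic interval reflects these around x̄:
  lower = 2 × 27.62 − 30.63 = 24.61
  upper = 2 × 27.62 − 23.76 = 31.48

(24.61, 31.48)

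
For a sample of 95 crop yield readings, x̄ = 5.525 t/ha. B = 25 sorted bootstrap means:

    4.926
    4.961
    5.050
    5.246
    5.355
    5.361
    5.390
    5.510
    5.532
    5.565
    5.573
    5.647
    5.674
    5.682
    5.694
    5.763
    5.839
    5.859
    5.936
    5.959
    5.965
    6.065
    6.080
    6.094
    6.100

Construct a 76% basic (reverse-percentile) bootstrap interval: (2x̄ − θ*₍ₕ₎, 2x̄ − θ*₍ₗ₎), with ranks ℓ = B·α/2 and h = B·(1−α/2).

(4.985, 6.000)

Percentile endpoints at ranks 3 and 22: θ*₍3₎ = 5.050, θ*₍22₎ = 6.065.
Basic interval reflects these around x̄:
  lower = 2 × 5.525 − 6.065 = 4.985
  upper = 2 × 5.525 − 5.050 = 6.000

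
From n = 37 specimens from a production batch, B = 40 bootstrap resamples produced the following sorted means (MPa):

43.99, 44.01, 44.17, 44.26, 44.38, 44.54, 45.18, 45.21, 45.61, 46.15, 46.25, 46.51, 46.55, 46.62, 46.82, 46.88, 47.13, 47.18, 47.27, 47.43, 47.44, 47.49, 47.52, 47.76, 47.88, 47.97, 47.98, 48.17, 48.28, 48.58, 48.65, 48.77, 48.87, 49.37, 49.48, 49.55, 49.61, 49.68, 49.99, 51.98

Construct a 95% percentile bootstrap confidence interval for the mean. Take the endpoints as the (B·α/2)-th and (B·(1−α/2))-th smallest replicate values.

(43.99, 49.99)

α = 0.05; lower rank = 40 × 0.025 = 1; upper rank = 40 × 0.975 = 39.
The 1st smallest replicate is 43.99; the 39th is 49.99.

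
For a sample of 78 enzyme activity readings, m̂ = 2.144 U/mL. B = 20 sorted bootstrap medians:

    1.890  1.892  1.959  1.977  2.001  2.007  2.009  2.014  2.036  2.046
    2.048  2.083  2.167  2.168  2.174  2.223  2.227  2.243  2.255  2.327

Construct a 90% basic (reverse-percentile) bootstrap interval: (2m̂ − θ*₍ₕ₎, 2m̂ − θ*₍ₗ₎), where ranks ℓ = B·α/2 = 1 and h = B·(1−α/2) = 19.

(2.033, 2.398)

Percentile endpoints at ranks 1 and 19: θ*₍1₎ = 1.890, θ*₍19₎ = 2.255.
Basic interval reflects these around m̂:
  lower = 2 × 2.144 − 2.255 = 2.033
  upper = 2 × 2.144 − 1.890 = 2.398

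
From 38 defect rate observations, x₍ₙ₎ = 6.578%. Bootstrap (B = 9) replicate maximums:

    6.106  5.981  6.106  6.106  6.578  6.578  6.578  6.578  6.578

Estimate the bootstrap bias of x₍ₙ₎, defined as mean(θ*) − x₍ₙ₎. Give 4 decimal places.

mean(θ*) = (6.106 + 5.981 + 6.106 + 6.106 + 6.578 + 6.578 + 6.578 + 6.578 + 6.578) / 9 = 6.35433
bias = 6.35433 − 6.578

bias = −0.2237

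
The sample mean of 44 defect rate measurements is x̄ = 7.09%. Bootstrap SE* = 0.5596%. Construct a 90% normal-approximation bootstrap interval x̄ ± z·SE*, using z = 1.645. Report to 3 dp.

(6.169, 8.011)

Margin = 1.645 × 0.5596 = 0.9205
Interval: 7.09 ± 0.9205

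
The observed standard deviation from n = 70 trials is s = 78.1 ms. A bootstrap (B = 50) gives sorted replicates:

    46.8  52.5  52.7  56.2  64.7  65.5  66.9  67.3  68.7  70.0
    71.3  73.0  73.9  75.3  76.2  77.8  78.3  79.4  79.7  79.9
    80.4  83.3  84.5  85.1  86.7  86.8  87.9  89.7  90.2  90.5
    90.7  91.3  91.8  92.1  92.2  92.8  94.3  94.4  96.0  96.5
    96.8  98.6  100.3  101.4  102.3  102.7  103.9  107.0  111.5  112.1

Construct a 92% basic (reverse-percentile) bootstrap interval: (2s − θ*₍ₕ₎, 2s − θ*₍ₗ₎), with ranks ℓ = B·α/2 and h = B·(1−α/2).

(49.2, 103.7)

Percentile endpoints at ranks 2 and 48: θ*₍2₎ = 52.5, θ*₍48₎ = 107.0.
Basic interval reflects these around s:
  lower = 2 × 78.1 − 107.0 = 49.2
  upper = 2 × 78.1 − 52.5 = 103.7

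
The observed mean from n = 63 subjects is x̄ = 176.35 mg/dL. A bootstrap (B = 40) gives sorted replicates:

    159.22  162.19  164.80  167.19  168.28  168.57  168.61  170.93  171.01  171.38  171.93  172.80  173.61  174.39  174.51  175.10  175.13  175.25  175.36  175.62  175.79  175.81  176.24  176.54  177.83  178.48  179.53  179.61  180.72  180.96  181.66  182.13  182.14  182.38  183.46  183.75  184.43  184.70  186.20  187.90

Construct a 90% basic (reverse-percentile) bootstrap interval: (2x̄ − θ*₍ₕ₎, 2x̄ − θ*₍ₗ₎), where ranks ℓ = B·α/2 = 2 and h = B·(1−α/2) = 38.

Percentile endpoints at ranks 2 and 38: θ*₍2₎ = 162.19, θ*₍38₎ = 184.70.
Basic interval reflects these around x̄:
  lower = 2 × 176.35 − 184.70 = 168.00
  upper = 2 × 176.35 − 162.19 = 190.51

(168.00, 190.51)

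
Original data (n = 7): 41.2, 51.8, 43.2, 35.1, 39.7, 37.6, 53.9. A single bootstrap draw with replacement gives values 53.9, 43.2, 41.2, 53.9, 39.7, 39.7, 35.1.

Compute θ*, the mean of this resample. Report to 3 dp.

θ* = 43.814

Mean = (53.9 + 43.2 + 41.2 + 53.9 + 39.7 + 39.7 + 35.1) / 7 = 306.70 / 7 = 43.814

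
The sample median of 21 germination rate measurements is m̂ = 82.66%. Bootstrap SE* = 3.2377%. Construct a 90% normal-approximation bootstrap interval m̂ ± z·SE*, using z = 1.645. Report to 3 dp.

(77.334, 87.986)

Margin = 1.645 × 3.2377 = 5.3260
Interval: 82.66 ± 5.3260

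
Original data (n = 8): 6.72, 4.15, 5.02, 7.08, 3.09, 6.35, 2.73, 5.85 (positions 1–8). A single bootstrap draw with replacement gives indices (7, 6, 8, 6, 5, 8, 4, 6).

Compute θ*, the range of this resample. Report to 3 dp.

θ* = 4.350

Resample values: 2.73, 6.35, 5.85, 6.35, 3.09, 5.85, 7.08, 6.35.
Range = 7.08 − 2.73 = 4.350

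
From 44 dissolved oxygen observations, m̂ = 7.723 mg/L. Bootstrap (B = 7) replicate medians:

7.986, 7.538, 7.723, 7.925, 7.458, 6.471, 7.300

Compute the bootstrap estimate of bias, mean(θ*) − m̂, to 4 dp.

mean(θ*) = (7.986 + 7.538 + 7.723 + 7.925 + 7.458 + 6.471 + 7.300) / 7 = 7.48586
bias = 7.48586 − 7.723

bias = −0.2371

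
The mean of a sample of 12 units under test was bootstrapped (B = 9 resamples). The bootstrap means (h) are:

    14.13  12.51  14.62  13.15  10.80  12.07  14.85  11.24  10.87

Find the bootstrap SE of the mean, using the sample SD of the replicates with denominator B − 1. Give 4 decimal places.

Bootstrap SE is the standard deviation of the 9 replicate means.
Mean of replicates: (14.13 + 12.51 + 14.62 + 13.15 + 10.80 + 12.07 + 14.85 + 11.24 + 10.87) / 9 = 114.24000 / 9 = 12.69333
Sum of squared deviations: (+1.43667)² + (−0.18333)² + (+1.92667)² + (+0.45667)² + (−1.89333)² + (−0.62333)² + (+2.15667)² + (−1.45333)² + (−1.82333)² = 20.07940
Variance = 20.07940 / 8 = 2.50992
SE* = √2.50992

SE* = 1.5843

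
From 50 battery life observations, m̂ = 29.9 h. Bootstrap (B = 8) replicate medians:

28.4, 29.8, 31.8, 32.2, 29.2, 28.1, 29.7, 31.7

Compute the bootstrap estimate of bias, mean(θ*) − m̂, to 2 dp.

mean(θ*) = (28.4 + 29.8 + 31.8 + 32.2 + 29.2 + 28.1 + 29.7 + 31.7) / 8 = 30.113
bias = 30.113 − 29.9

bias = +0.21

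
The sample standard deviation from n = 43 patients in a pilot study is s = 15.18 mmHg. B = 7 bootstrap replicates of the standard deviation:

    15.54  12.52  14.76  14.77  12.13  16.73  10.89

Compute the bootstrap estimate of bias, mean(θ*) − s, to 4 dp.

mean(θ*) = (15.54 + 12.52 + 14.76 + 14.77 + 12.13 + 16.73 + 10.89) / 7 = 13.90571
bias = 13.90571 − 15.18

bias = −1.2743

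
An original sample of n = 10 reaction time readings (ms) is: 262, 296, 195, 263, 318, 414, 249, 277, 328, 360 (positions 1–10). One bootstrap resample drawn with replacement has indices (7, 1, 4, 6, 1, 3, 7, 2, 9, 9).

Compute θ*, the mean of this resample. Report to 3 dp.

Resample values: 249, 262, 263, 414, 262, 195, 249, 296, 328, 328.
Mean = (249 + 262 + 263 + 414 + 262 + 195 + 249 + 296 + 328 + 328) / 10 = 2846.0 / 10 = 284.600

θ* = 284.600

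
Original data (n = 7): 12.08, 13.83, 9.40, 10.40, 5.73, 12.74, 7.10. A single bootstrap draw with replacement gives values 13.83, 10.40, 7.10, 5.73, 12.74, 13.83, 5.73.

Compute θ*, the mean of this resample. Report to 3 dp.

θ* = 9.909

Mean = (13.83 + 10.40 + 7.10 + 5.73 + 12.74 + 13.83 + 5.73) / 7 = 69.360 / 7 = 9.909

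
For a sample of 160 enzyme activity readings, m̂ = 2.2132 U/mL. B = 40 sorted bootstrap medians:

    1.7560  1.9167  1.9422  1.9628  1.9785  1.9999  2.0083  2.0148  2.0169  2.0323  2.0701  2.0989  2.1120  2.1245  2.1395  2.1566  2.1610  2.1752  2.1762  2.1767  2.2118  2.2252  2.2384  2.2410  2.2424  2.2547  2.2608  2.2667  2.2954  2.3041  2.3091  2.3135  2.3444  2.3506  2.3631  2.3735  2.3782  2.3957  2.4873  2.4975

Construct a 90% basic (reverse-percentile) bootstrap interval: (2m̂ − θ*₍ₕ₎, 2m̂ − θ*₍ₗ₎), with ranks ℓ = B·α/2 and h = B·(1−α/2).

Percentile endpoints at ranks 2 and 38: θ*₍2₎ = 1.9167, θ*₍38₎ = 2.3957.
Basic interval reflects these around m̂:
  lower = 2 × 2.2132 − 2.3957 = 2.0307
  upper = 2 × 2.2132 − 1.9167 = 2.5097

(2.0307, 2.5097)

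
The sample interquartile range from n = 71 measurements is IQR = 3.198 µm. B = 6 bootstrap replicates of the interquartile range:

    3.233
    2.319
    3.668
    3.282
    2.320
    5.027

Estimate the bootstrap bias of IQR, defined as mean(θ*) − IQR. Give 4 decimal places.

bias = +0.1102

mean(θ*) = (3.233 + 2.319 + 3.668 + 3.282 + 2.320 + 5.027) / 6 = 3.30817
bias = 3.30817 − 3.198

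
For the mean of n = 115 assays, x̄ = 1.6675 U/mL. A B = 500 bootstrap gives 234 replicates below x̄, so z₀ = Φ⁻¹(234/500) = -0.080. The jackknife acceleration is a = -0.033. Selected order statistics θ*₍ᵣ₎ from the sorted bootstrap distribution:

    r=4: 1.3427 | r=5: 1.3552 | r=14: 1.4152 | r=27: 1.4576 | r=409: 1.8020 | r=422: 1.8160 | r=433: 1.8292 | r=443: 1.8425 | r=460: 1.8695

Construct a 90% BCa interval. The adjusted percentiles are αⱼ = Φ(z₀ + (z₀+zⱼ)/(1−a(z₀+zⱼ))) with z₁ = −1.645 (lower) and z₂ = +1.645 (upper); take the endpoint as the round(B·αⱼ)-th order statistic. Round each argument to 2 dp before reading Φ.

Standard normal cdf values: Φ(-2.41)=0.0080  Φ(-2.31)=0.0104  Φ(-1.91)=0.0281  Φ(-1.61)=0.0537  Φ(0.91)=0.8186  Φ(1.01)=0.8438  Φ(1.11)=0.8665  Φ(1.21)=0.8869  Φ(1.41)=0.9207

Lower: z₀ + z₁ = -0.080 + (-1.645) = -1.725; 1 − a(z₀+z₁) = 1 − (-0.033)(-1.725) = 0.9431; argument = -0.080 + (-1.725)/0.9431 = -1.9091 → -1.91.
α₁ = Φ(-1.91) = 0.0281; rank = round(500 × 0.0281) = 14; θ*₍14₎ = 1.4152.
Upper: z₀ + z₂ = 1.565; 1 − a(z₀+z₂) = 1.0516; argument = 1.4081 → 1.41; α₂ = 0.9207; rank = 460; θ*₍460₎ = 1.8695.

(1.4152, 1.8695)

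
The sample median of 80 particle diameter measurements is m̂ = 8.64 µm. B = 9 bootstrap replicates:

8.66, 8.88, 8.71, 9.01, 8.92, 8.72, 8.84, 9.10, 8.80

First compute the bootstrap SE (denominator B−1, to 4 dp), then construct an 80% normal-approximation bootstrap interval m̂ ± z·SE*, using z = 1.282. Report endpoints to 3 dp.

Mean of replicates = 8.8489; sum of squared deviations = 0.1691; SE* = √(0.1691/8) = 0.1454
Margin = 1.282 × 0.1454 = 0.1864
Interval: 8.64 ± 0.1864

(8.454, 8.826)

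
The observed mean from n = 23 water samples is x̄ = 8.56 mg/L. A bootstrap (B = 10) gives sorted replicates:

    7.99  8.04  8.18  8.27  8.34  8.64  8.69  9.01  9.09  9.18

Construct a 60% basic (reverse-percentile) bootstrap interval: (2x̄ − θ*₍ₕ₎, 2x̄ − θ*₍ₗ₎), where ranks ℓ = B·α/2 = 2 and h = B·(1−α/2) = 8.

Percentile endpoints at ranks 2 and 8: θ*₍2₎ = 8.04, θ*₍8₎ = 9.01.
Basic interval reflects these around x̄:
  lower = 2 × 8.56 − 9.01 = 8.11
  upper = 2 × 8.56 − 8.04 = 9.08

(8.11, 9.08)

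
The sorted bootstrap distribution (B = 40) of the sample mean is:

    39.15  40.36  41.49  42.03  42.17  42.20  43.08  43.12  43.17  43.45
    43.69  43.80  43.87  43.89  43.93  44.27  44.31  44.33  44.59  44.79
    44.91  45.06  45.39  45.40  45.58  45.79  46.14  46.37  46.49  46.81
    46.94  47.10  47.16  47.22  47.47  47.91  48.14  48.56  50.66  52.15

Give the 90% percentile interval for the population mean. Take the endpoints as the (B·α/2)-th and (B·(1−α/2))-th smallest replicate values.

α = 0.10; lower rank = 40 × 0.050 = 2; upper rank = 40 × 0.950 = 38.
The 2nd smallest replicate is 40.36; the 38th is 48.56.

(40.36, 48.56)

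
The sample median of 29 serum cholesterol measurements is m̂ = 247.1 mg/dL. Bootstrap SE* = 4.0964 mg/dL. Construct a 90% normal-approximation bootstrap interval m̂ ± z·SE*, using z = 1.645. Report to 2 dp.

Margin = 1.645 × 4.0964 = 6.739
Interval: 247.1 ± 6.739

(240.36, 253.84)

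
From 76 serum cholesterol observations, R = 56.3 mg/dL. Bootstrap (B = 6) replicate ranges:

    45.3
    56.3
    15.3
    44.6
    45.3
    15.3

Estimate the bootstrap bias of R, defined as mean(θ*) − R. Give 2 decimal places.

mean(θ*) = (45.3 + 56.3 + 15.3 + 44.6 + 45.3 + 15.3) / 6 = 37.017
bias = 37.017 − 56.3

bias = −19.28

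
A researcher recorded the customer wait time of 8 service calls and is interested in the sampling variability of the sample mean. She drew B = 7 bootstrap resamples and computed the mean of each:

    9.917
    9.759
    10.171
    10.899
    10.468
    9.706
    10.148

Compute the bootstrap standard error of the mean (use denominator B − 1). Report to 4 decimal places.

Bootstrap SE is the standard deviation of the 7 replicate means.
Mean of replicates: (9.917 + 9.759 + 10.171 + 10.899 + 10.468 + 9.706 + 10.148) / 7 = 71.06800 / 7 = 10.15257
Sum of squared deviations: (−0.23557)² + (−0.39357)² + (+0.01843)² + (+0.74643)² + (+0.31543)² + (−0.44657)² + (−0.00457)² = 1.06683
Variance = 1.06683 / 6 = 0.17780
SE* = √0.17780

SE* = 0.4217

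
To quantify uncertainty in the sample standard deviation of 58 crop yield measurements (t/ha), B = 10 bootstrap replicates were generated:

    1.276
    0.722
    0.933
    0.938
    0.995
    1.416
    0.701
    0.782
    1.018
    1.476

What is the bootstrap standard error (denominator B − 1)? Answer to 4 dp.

SE* = 0.2773

Bootstrap SE is the standard deviation of the 10 replicate standard deviations.
Mean of replicates: (1.276 + 0.722 + 0.933 + 0.938 + 0.995 + 1.416 + 0.701 + 0.782 + 1.018 + 1.476) / 10 = 10.25700 / 10 = 1.02570
Sum of squared deviations: (+0.25030)² + (−0.30370)² + (−0.09270)² + (−0.08770)² + (−0.03070)² + (+0.39030)² + (−0.32470)² + (−0.24370)² + (−0.00770)² + (+0.45030)² = 0.69209
Variance = 0.69209 / 9 = 0.07690
SE* = √0.07690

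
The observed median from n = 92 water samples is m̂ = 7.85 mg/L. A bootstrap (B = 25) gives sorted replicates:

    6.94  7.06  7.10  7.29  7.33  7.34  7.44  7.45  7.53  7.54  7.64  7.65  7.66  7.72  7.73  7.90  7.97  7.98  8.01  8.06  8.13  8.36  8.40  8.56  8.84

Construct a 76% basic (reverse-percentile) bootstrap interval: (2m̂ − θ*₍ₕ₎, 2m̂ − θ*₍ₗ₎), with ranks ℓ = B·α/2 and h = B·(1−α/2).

(7.34, 8.60)

Percentile endpoints at ranks 3 and 22: θ*₍3₎ = 7.10, θ*₍22₎ = 8.36.
Basic interval reflects these around m̂:
  lower = 2 × 7.85 − 8.36 = 7.34
  upper = 2 × 7.85 − 7.10 = 8.60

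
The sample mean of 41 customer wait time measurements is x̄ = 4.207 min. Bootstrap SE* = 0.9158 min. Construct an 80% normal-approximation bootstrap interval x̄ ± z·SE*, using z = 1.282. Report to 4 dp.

(3.0329, 5.3811)

Margin = 1.282 × 0.9158 = 1.17406
Interval: 4.207 ± 1.17406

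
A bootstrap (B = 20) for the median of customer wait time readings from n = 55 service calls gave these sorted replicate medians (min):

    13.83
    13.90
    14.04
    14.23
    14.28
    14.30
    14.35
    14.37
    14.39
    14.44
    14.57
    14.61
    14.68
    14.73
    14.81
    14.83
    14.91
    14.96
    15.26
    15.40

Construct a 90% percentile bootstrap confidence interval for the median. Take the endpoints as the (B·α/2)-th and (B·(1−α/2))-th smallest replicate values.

α = 0.10; lower rank = 20 × 0.050 = 1; upper rank = 20 × 0.950 = 19.
The 1st smallest replicate is 13.83; the 19th is 15.26.

(13.83, 15.26)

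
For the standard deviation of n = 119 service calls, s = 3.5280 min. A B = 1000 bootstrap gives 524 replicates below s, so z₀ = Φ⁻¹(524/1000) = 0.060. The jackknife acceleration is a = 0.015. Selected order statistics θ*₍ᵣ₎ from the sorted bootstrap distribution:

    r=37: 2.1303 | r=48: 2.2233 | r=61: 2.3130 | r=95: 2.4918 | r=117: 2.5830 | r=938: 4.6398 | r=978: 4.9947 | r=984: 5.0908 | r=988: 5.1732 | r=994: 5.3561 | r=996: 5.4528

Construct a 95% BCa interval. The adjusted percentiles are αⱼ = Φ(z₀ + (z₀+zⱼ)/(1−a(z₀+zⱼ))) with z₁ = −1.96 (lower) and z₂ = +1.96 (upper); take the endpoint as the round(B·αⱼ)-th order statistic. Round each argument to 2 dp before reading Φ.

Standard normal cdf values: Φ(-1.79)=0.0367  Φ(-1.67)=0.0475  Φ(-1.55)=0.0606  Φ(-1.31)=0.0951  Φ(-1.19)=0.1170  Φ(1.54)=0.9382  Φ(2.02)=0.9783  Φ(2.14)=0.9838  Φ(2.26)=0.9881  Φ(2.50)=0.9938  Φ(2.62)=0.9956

Lower: z₀ + z₁ = 0.060 + (-1.960) = -1.900; 1 − a(z₀+z₁) = 1 − (0.015)(-1.900) = 1.0285; argument = 0.060 + (-1.900)/1.0285 = -1.7874 → -1.79.
α₁ = Φ(-1.79) = 0.0367; rank = round(1000 × 0.0367) = 37; θ*₍37₎ = 2.1303.
Upper: z₀ + z₂ = 2.020; 1 − a(z₀+z₂) = 0.9697; argument = 2.1431 → 2.14; α₂ = 0.9838; rank = 984; θ*₍984₎ = 5.0908.

(2.1303, 5.0908)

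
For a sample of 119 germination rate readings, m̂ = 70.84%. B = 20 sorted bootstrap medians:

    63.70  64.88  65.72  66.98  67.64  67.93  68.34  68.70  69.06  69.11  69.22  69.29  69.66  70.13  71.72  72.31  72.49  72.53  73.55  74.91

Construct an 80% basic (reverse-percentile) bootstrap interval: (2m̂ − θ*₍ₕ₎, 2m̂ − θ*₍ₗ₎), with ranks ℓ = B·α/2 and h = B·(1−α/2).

(69.15, 76.80)

Percentile endpoints at ranks 2 and 18: θ*₍2₎ = 64.88, θ*₍18₎ = 72.53.
Basic interval reflects these around m̂:
  lower = 2 × 70.84 − 72.53 = 69.15
  upper = 2 × 70.84 − 64.88 = 76.80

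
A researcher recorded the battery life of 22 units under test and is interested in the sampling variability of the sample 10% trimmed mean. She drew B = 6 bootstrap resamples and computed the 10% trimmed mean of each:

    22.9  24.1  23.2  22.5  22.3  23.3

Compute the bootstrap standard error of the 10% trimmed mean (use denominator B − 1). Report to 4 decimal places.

SE* = 0.6442

Bootstrap SE is the standard deviation of the 6 replicate 10% trimmed means.
Mean of replicates: (22.9 + 24.1 + 23.2 + 22.5 + 22.3 + 23.3) / 6 = 138.30000 / 6 = 23.05000
Sum of squared deviations: (−0.15000)² + (+1.05000)² + (+0.15000)² + (−0.55000)² + (−0.75000)² + (+0.25000)² = 2.07500
Variance = 2.07500 / 5 = 0.41500
SE* = √0.41500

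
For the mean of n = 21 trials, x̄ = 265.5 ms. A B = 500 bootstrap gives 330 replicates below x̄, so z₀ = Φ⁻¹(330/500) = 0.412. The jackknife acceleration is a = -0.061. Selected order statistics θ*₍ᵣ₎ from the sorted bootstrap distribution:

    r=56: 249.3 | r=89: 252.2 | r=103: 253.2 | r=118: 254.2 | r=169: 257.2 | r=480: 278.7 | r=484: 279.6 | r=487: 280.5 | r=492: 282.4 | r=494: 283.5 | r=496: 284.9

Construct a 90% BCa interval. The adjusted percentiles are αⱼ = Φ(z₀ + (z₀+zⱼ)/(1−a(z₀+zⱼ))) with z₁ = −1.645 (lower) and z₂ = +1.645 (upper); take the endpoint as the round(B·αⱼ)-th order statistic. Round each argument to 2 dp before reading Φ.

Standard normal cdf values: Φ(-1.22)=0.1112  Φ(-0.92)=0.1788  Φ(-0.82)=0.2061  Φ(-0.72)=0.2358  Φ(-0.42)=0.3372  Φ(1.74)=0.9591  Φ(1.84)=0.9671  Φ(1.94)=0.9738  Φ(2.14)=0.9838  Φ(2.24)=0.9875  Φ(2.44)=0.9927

Lower: z₀ + z₁ = 0.412 + (-1.645) = -1.233; 1 − a(z₀+z₁) = 1 − (-0.061)(-1.233) = 0.9248; argument = 0.412 + (-1.233)/0.9248 = -0.9213 → -0.92.
α₁ = Φ(-0.92) = 0.1788; rank = round(500 × 0.1788) = 89; θ*₍89₎ = 252.2.
Upper: z₀ + z₂ = 2.057; 1 − a(z₀+z₂) = 1.1255; argument = 2.2397 → 2.24; α₂ = 0.9875; rank = 494; θ*₍494₎ = 283.5.

(252.2, 283.5)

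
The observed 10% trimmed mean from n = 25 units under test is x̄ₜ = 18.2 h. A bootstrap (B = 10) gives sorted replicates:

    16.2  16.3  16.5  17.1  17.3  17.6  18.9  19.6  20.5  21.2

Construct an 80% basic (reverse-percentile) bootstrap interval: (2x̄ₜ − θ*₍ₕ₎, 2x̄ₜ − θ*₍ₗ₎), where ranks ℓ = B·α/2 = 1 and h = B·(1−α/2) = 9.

(15.9, 20.2)

Percentile endpoints at ranks 1 and 9: θ*₍1₎ = 16.2, θ*₍9₎ = 20.5.
Basic interval reflects these around x̄ₜ:
  lower = 2 × 18.2 − 20.5 = 15.9
  upper = 2 × 18.2 − 16.2 = 20.2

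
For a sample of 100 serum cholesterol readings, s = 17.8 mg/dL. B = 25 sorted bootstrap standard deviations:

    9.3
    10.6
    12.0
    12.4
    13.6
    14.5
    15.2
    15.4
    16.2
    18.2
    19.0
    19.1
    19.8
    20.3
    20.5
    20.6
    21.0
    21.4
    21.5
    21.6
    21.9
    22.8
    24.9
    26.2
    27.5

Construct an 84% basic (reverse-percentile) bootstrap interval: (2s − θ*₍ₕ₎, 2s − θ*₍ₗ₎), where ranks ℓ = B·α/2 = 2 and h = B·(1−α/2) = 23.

(10.7, 25.0)

Percentile endpoints at ranks 2 and 23: θ*₍2₎ = 10.6, θ*₍23₎ = 24.9.
Basic interval reflects these around s:
  lower = 2 × 17.8 − 24.9 = 10.7
  upper = 2 × 17.8 − 10.6 = 25.0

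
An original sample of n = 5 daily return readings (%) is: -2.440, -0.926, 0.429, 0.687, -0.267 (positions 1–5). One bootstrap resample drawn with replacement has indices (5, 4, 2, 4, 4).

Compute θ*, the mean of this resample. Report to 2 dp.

θ* = 0.17

Resample values: -0.267, 0.687, -0.926, 0.687, 0.687.
Mean = ((-0.267) + 0.687 + (-0.926) + 0.687 + 0.687) / 5 = 0.8680 / 5 = 0.17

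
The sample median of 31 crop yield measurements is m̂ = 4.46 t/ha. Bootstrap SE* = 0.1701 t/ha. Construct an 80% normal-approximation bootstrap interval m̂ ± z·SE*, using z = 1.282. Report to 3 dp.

(4.242, 4.678)

Margin = 1.282 × 0.1701 = 0.2181
Interval: 4.46 ± 0.2181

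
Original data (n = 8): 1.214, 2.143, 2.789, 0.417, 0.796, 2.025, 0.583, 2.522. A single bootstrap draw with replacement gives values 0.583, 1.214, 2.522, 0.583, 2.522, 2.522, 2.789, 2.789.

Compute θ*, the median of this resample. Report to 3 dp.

Sorted: 0.583, 0.583, 1.214, 2.522, 2.522, 2.522, 2.789, 2.789
Median = average of the two middle values = 2.522

θ* = 2.522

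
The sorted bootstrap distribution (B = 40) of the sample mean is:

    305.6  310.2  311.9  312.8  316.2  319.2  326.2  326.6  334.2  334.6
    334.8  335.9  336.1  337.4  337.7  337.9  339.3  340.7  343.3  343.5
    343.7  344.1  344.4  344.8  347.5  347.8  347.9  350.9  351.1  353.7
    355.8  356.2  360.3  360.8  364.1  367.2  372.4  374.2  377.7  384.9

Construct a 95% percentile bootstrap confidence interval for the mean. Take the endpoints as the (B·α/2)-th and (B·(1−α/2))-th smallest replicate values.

α = 0.05; lower rank = 40 × 0.025 = 1; upper rank = 40 × 0.975 = 39.
The 1st smallest replicate is 305.6; the 39th is 377.7.

(305.6, 377.7)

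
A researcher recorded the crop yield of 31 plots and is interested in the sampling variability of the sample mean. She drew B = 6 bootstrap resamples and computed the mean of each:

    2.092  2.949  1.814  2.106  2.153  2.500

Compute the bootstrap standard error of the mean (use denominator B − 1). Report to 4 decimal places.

SE* = 0.3985

Bootstrap SE is the standard deviation of the 6 replicate means.
Mean of replicates: (2.092 + 2.949 + 1.814 + 2.106 + 2.153 + 2.500) / 6 = 13.61400 / 6 = 2.26900
Sum of squared deviations: (−0.17700)² + (+0.68000)² + (−0.45500)² + (−0.16300)² + (−0.11600)² + (+0.23100)² = 0.79414
Variance = 0.79414 / 5 = 0.15883
SE* = √0.15883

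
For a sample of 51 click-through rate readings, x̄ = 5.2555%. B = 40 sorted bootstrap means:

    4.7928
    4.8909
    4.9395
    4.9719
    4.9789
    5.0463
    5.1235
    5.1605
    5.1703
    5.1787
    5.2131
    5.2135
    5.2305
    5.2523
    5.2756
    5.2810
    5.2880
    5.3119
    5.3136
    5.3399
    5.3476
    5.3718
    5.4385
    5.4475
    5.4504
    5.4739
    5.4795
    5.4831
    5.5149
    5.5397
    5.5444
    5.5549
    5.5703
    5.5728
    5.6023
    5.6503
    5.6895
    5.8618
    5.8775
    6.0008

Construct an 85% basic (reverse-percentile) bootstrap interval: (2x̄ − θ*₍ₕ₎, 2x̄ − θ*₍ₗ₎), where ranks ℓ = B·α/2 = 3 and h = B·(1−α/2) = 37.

(4.8215, 5.5715)

Percentile endpoints at ranks 3 and 37: θ*₍3₎ = 4.9395, θ*₍37₎ = 5.6895.
Basic interval reflects these around x̄:
  lower = 2 × 5.2555 − 5.6895 = 4.8215
  upper = 2 × 5.2555 − 4.9395 = 5.5715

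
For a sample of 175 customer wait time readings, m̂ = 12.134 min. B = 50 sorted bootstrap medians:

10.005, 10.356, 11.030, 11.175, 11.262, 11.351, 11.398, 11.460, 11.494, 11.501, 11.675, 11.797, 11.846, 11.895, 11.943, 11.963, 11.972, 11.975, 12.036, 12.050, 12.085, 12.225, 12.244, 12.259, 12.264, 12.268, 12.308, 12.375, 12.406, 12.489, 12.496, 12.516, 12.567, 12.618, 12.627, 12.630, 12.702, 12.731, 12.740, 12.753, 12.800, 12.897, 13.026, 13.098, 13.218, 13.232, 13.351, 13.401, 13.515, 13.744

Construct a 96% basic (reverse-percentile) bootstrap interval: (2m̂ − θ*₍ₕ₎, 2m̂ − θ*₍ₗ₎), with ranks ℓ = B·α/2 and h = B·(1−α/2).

Percentile endpoints at ranks 1 and 49: θ*₍1₎ = 10.005, θ*₍49₎ = 13.515.
Basic interval reflects these around m̂:
  lower = 2 × 12.134 − 13.515 = 10.753
  upper = 2 × 12.134 − 10.005 = 14.263

(10.753, 14.263)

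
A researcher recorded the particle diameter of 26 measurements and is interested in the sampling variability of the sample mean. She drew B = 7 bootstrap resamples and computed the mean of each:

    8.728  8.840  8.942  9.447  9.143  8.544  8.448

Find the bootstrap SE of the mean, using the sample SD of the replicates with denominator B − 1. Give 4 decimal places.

Bootstrap SE is the standard deviation of the 7 replicate means.
Mean of replicates: (8.728 + 8.840 + 8.942 + 9.447 + 9.143 + 8.544 + 8.448) / 7 = 62.09200 / 7 = 8.87029
Sum of squared deviations: (−0.14229)² + (−0.03029)² + (+0.07171)² + (+0.57671)² + (+0.27271)² + (−0.32629)² + (−0.42229)² = 0.71807
Variance = 0.71807 / 6 = 0.11968
SE* = √0.11968

SE* = 0.3459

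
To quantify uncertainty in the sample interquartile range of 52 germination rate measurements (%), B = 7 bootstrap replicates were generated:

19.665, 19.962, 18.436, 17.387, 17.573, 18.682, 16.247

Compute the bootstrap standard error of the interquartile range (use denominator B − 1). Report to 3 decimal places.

SE* = 1.314

Bootstrap SE is the standard deviation of the 7 replicate interquartile ranges.
Mean of replicates: (19.665 + 19.962 + 18.436 + 17.387 + 17.573 + 18.682 + 16.247) / 7 = 127.9520 / 7 = 18.2789
Sum of squared deviations: (+1.3861)² + (+1.6831)² + (+0.1571)² + (−0.8919)² + (−0.7059)² + (+0.4031)² + (−2.0319)² = 10.3637
Variance = 10.3637 / 6 = 1.7273
SE* = √1.7273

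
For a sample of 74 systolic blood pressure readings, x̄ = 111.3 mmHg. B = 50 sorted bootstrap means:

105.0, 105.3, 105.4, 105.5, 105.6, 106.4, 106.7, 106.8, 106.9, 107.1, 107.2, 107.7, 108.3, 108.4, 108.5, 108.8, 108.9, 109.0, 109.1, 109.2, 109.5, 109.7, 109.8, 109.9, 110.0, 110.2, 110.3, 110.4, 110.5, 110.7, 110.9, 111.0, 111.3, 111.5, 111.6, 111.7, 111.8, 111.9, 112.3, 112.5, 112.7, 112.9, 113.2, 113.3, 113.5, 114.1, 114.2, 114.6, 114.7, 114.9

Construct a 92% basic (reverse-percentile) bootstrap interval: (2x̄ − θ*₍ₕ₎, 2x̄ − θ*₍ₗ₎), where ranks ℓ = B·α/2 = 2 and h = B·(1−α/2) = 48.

Percentile endpoints at ranks 2 and 48: θ*₍2₎ = 105.3, θ*₍48₎ = 114.6.
Basic interval reflects these around x̄:
  lower = 2 × 111.3 − 114.6 = 108.0
  upper = 2 × 111.3 − 105.3 = 117.3

(108.0, 117.3)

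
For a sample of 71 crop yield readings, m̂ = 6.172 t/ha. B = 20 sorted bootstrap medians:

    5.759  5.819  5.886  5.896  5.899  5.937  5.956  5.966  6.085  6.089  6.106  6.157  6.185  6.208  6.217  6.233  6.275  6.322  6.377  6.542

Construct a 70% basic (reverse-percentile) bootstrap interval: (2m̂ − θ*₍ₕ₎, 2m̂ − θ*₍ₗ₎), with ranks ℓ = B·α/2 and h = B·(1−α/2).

Percentile endpoints at ranks 3 and 17: θ*₍3₎ = 5.886, θ*₍17₎ = 6.275.
Basic interval reflects these around m̂:
  lower = 2 × 6.172 − 6.275 = 6.069
  upper = 2 × 6.172 − 5.886 = 6.458

(6.069, 6.458)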